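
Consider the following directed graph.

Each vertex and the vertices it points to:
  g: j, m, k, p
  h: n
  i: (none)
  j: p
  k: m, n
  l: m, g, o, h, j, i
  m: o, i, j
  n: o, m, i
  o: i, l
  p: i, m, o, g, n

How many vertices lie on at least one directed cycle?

A vertex is on a directed cycle iff it belongs to a strongly connected component of size ≥ 2 (or has a self-loop).
The vertices on cycles are {g, h, j, k, l, m, n, o, p} — 9 in total.

9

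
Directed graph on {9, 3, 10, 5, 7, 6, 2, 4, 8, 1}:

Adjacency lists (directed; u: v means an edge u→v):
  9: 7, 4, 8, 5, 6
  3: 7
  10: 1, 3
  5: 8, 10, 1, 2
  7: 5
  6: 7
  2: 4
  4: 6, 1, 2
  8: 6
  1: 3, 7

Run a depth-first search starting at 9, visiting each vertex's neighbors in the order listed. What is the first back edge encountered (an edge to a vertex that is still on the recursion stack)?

DFS from 9 (visiting each vertex's neighbors in the order listed); mark gray on enter, black on exit:
9 gray
  7 gray
    5 gray
      8 gray
        6 gray
          6→7: 7 is gray → back edge
First back edge: 6 → 7.

6->7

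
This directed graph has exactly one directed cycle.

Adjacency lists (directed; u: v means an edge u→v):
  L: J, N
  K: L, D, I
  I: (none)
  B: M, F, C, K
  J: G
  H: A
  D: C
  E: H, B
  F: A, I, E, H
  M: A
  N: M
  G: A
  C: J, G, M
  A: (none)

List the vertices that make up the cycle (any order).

DFS with gray/black marking from B:
B gray
  M gray
    A gray
    A black
  M black
  F gray
    F→A: A black — skip
    I gray
    I black
    E gray
      H gray
        H→A: A black — skip
      H black
      E→B: B is gray → back edge
Back edge closes the cycle B → F → E → B; its vertices are {B, E, F}.

B, E, F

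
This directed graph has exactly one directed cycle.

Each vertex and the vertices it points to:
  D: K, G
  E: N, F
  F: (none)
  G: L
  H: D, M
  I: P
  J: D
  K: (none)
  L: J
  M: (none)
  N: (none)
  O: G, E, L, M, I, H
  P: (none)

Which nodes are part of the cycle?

D, G, J, L

DFS with gray/black marking from G:
G gray
  L gray
    J gray
      D gray
        K gray
        K black
        D→G: G is gray → back edge
Back edge closes the cycle G → L → J → D → G; its vertices are {D, G, J, L}.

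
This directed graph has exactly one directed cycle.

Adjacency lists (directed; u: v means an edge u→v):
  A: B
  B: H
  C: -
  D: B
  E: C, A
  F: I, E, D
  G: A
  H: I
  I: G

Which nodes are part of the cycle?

DFS with gray/black marking from I:
I gray
  G gray
    A gray
      B gray
        H gray
          H→I: I is gray → back edge
Back edge closes the cycle I → G → A → B → H → I; its vertices are {A, B, G, H, I}.

A, B, G, H, I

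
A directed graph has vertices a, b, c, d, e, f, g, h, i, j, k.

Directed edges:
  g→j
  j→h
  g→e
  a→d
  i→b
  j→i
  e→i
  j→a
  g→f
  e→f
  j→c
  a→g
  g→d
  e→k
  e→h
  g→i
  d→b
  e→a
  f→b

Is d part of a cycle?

d lies on a cycle iff there is a path from d back to itself.
Exploring from d, it never reaches itself; equivalently, its strongly connected component is a singleton.

No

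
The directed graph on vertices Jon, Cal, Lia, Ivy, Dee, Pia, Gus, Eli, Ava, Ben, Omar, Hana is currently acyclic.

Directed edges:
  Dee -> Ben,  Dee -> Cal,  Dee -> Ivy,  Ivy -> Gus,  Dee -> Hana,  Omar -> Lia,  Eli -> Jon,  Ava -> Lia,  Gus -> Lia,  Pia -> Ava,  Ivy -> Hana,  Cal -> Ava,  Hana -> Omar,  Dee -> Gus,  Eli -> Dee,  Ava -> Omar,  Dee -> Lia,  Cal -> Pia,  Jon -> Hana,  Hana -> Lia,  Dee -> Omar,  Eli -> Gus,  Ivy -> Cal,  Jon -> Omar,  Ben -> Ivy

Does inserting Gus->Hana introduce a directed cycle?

No

Adding Gus→Hana creates a cycle iff Hana can already reach Gus.
Explore from Hana: no path reaches Gus. The graph stays acyclic.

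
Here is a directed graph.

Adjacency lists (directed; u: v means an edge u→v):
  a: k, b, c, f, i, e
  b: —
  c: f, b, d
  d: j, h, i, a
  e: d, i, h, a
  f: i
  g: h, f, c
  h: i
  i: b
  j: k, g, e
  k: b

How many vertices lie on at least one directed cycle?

6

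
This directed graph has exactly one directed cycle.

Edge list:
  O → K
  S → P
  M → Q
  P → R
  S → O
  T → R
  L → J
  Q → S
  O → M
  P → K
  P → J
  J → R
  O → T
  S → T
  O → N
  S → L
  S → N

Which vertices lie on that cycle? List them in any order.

DFS with gray/black marking from S:
S gray
  N gray
  N black
  P gray
    J gray
      R gray
      R black
    J black
    P→R: R black — skip
    K gray
    K black
  P black
  O gray
    O→K: K black — skip
    T gray
      T→R: R black — skip
    T black
    M gray
      Q gray
        Q→S: S is gray → back edge
Back edge closes the cycle S → O → M → Q → S; its vertices are {M, O, Q, S}.

M, O, Q, S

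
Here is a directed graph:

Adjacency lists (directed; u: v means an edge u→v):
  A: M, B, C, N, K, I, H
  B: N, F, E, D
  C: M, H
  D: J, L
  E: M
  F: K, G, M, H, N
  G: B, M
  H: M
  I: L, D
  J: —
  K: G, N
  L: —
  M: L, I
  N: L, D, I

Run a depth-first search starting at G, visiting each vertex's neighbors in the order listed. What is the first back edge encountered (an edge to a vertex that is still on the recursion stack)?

K→G

DFS from G (visiting each vertex's neighbors in the order listed); mark gray on enter, black on exit:
G gray
  B gray
    N gray
      L gray
      L black
      D gray
        J gray
        J black
        D→L: L black — skip
      D black
      I gray
        I→L: L black — skip
        I→D: D black — skip
      I black
    N black
    F gray
      K gray
        K→G: G is gray → back edge
First back edge: K → G.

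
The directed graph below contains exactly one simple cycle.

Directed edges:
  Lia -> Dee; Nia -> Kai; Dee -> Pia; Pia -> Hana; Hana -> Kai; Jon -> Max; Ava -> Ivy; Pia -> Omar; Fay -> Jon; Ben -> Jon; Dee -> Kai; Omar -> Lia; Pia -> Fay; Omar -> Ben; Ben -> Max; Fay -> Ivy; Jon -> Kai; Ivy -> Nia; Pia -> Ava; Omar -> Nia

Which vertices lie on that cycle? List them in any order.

Dee, Lia, Pia, Omar

DFS with gray/black marking from Pia:
Pia gray
  Hana gray
    Kai gray
    Kai black
  Hana black
  Fay gray
    Jon gray
      Jon→Kai: Kai black — skip
      Max gray
      Max black
    Jon black
    Ivy gray
      Nia gray
        Nia→Kai: Kai black — skip
      Nia black
    Ivy black
  Fay black
  Ava gray
    Ava→Ivy: Ivy black — skip
  Ava black
  Omar gray
    Omar→Nia: Nia black — skip
    Ben gray
      Ben→Jon: Jon black — skip
      Ben→Max: Max black — skip
    Ben black
    Lia gray
      Dee gray
        Dee→Kai: Kai black — skip
        Dee→Pia: Pia is gray → back edge
Back edge closes the cycle Pia → Omar → Lia → Dee → Pia; its vertices are {Dee, Lia, Pia, Omar}.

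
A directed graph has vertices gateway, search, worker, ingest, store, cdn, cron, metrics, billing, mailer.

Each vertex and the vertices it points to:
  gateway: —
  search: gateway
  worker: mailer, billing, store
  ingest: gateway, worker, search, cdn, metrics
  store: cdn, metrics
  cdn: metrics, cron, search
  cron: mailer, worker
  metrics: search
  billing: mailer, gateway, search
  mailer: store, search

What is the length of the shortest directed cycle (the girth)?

4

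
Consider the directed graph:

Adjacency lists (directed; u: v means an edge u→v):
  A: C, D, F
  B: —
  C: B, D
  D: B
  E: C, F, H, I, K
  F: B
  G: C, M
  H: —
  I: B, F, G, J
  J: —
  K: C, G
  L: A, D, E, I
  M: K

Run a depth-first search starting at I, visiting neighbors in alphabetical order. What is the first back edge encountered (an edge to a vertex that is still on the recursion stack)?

DFS from I (visiting neighbors in alphabetical order); mark gray on enter, black on exit:
I gray
  B gray
  B black
  F gray
    F→B: B black — skip
  F black
  G gray
    C gray
      C→B: B black — skip
      D gray
        D→B: B black — skip
      D black
    C black
    M gray
      K gray
        K→C: C black — skip
        K→G: G is gray → back edge
First back edge: K → G.

K->G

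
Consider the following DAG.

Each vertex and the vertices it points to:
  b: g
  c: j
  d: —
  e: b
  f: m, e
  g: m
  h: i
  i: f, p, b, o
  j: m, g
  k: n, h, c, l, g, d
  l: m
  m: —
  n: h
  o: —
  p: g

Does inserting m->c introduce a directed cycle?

Yes

Adding m→c creates a cycle iff c can already reach m.
Path from c: c → j → m.
So c → … → m → c is a cycle.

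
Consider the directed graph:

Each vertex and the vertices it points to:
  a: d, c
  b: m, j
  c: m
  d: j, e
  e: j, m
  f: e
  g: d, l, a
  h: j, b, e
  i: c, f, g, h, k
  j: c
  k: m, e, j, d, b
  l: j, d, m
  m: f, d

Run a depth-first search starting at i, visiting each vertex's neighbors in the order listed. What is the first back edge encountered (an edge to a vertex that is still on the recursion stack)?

DFS from i (visiting each vertex's neighbors in the order listed); mark gray on enter, black on exit:
i gray
  c gray
    m gray
      f gray
        e gray
          j gray
            j→c: c is gray → back edge
First back edge: j → c.

j->c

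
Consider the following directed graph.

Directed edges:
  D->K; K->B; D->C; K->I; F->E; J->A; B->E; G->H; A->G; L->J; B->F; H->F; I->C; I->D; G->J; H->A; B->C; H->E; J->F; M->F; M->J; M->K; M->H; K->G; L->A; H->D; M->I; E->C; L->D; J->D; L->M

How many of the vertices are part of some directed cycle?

A vertex is on a directed cycle iff it belongs to a strongly connected component of size ≥ 2 (or has a self-loop).
The vertices on cycles are {A, D, G, H, I, J, K} — 7 in total.

7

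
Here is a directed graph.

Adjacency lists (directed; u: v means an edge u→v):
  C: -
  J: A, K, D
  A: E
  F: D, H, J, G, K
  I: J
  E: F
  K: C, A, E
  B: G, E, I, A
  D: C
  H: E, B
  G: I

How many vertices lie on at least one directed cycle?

9

A vertex is on a directed cycle iff it belongs to a strongly connected component of size ≥ 2 (or has a self-loop).
The vertices on cycles are {A, B, E, F, G, H, I, J, K} — 9 in total.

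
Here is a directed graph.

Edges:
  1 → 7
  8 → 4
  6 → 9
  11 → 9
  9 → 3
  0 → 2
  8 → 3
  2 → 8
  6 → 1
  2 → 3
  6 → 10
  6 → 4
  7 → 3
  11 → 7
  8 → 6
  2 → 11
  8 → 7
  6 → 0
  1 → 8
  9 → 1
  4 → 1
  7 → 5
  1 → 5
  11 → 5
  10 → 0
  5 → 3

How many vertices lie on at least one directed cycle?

9

A vertex is on a directed cycle iff it belongs to a strongly connected component of size ≥ 2 (or has a self-loop).
The vertices on cycles are {0, 1, 2, 4, 6, 8, 9, 10, 11} — 9 in total.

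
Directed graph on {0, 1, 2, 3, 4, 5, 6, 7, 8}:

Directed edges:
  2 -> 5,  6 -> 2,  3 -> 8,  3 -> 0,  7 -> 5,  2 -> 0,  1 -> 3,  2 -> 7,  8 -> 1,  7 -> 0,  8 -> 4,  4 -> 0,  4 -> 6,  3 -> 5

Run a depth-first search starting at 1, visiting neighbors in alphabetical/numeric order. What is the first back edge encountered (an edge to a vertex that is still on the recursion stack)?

8->1

DFS from 1 (visiting neighbors in alphabetical/numeric order); mark gray on enter, black on exit:
1 gray
  3 gray
    0 gray
    0 black
    5 gray
    5 black
    8 gray
      8→1: 1 is gray → back edge
First back edge: 8 → 1.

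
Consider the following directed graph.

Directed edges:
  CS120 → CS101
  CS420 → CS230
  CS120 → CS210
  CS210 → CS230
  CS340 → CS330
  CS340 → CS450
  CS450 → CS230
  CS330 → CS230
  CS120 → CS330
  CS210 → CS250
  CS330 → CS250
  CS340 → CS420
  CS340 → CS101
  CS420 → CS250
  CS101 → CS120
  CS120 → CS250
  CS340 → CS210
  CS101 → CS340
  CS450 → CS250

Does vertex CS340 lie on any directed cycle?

CS340 is on a cycle iff CS340 can reach itself via ≥1 edge.
CS340 → CS101 → CS340 — yes.

Yes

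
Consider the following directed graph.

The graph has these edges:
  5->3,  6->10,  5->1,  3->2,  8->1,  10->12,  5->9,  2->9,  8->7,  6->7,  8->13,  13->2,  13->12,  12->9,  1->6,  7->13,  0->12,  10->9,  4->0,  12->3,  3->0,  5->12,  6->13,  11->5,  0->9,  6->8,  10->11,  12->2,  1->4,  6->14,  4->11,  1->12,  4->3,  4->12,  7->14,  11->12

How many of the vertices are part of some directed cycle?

10

A vertex is on a directed cycle iff it belongs to a strongly connected component of size ≥ 2 (or has a self-loop).
The vertices on cycles are {0, 1, 3, 4, 5, 6, 8, 10, 11, 12} — 10 in total.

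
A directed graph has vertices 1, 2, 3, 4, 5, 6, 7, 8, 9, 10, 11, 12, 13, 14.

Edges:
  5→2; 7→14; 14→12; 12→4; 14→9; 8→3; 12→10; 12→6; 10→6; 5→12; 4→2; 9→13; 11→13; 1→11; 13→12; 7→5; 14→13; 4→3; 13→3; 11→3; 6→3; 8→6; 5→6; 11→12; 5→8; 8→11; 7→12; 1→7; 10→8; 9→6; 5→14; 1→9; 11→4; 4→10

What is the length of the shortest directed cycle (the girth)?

4

For each vertex v, BFS finds the shortest path from v back to v.
The shortest such closed walk is 11 → 12 → 10 → 8 → 11, length 4.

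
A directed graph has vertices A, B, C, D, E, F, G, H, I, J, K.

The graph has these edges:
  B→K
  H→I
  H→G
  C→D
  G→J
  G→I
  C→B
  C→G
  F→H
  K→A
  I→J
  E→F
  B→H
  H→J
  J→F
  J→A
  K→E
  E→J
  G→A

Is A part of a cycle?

No

A lies on a cycle iff there is a path from A back to itself.
Exploring from A, it never reaches itself; equivalently, its strongly connected component is a singleton.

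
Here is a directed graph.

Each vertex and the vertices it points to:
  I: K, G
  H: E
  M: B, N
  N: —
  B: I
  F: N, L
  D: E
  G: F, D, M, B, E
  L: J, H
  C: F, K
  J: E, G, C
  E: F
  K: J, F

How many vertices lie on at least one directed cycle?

12

A vertex is on a directed cycle iff it belongs to a strongly connected component of size ≥ 2 (or has a self-loop).
The vertices on cycles are {B, C, D, E, F, G, H, I, J, K, L, M} — 12 in total.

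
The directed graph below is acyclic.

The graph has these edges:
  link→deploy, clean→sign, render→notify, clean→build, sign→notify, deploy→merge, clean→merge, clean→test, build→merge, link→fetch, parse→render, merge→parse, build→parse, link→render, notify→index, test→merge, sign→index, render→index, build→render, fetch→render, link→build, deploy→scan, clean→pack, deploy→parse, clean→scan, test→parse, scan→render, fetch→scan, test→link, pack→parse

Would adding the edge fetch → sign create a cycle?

Adding fetch→sign creates a cycle iff sign can already reach fetch.
Explore from sign: no path reaches fetch. The graph stays acyclic.

No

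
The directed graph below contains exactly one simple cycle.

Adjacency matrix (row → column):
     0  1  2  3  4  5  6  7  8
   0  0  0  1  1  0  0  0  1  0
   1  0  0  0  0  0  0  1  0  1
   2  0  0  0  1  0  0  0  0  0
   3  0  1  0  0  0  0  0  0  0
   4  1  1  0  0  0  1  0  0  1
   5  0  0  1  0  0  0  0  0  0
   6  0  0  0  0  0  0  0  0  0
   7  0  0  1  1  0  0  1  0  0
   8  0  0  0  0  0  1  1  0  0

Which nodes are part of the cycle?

DFS with gray/black marking from 5:
5 gray
  2 gray
    3 gray
      1 gray
        8 gray
          6 gray
          6 black
          8→5: 5 is gray → back edge
Back edge closes the cycle 5 → 2 → 3 → 1 → 8 → 5; its vertices are {1, 2, 3, 5, 8}.

1, 2, 3, 5, 8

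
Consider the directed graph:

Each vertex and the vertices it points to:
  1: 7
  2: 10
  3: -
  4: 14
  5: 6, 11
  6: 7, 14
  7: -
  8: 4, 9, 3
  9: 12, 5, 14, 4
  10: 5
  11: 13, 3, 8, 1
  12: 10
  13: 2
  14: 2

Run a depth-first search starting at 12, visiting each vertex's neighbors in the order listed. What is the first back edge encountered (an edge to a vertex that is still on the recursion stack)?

2->10

DFS from 12 (visiting each vertex's neighbors in the order listed); mark gray on enter, black on exit:
12 gray
  10 gray
    5 gray
      6 gray
        7 gray
        7 black
        14 gray
          2 gray
            2→10: 10 is gray → back edge
First back edge: 2 → 10.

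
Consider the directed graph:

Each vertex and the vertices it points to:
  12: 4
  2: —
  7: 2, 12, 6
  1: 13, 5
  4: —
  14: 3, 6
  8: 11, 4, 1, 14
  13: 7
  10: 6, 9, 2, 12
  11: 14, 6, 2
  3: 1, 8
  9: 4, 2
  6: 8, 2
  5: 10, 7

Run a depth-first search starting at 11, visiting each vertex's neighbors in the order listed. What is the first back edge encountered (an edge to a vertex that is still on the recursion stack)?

8->11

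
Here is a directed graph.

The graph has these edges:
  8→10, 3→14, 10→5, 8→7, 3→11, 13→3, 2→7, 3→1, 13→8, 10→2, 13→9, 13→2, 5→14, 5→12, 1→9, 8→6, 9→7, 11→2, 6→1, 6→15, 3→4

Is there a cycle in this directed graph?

No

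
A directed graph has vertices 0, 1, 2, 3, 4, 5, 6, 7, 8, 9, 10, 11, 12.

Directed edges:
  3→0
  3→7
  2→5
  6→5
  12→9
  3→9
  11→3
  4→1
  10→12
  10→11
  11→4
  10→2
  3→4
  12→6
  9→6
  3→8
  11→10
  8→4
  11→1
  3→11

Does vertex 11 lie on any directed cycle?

Yes

11 is on a cycle iff 11 can reach itself via ≥1 edge.
11 → 10 → 11 — yes.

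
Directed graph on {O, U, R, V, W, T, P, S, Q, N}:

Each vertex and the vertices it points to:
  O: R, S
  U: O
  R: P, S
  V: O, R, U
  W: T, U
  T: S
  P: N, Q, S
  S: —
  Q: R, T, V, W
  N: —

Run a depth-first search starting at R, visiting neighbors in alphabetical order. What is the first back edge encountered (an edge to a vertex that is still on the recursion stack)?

Q→R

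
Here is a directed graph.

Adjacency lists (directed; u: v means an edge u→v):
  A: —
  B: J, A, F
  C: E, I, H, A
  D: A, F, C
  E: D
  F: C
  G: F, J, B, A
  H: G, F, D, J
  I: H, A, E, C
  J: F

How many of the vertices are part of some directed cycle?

9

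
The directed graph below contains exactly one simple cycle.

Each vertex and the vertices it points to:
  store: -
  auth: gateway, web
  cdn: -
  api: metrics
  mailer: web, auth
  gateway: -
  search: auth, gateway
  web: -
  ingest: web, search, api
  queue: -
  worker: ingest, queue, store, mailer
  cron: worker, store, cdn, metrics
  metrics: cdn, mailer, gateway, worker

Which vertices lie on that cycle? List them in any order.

DFS with gray/black marking from metrics:
metrics gray
  cdn gray
  cdn black
  mailer gray
    web gray
    web black
    auth gray
      gateway gray
      gateway black
      auth→web: web black — skip
    auth black
  mailer black
  metrics→gateway: gateway black — skip
  worker gray
    ingest gray
      ingest→web: web black — skip
      search gray
        search→auth: auth black — skip
        search→gateway: gateway black — skip
      search black
      api gray
        api→metrics: metrics is gray → back edge
Back edge closes the cycle metrics → worker → ingest → api → metrics; its vertices are {api, ingest, worker, metrics}.

api, ingest, worker, metrics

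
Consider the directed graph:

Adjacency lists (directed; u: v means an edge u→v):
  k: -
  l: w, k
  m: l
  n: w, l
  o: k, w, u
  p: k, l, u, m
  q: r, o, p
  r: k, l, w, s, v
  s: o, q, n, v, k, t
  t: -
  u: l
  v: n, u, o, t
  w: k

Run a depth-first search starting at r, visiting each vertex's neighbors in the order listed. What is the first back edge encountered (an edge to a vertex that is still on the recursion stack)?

q→r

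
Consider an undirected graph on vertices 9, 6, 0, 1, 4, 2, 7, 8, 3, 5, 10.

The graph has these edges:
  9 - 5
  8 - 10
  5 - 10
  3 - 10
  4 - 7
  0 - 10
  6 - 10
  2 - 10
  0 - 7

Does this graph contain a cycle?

No

DFS, tracking each vertex's parent; an edge to a visited non-parent vertex closes a cycle.
Start from 3:
visit 3 (parent –)
  visit 10 (parent 3)
    visit 2 (parent 10)
      2–10: parent, skip
    visit 8 (parent 10)
      8–10: parent, skip
    visit 6 (parent 10)
      6–10: parent, skip
    visit 5 (parent 10)
      visit 9 (parent 5)
        9–5: parent, skip
      5–10: parent, skip
    visit 0 (parent 10)
      0–10: parent, skip
      visit 7 (parent 0)
        7–0: parent, skip
        visit 4 (parent 7)
          4–7: parent, skip
    10–3: parent, skip
visit 1 (parent –)
No non-parent visited neighbor found — the graph is a forest.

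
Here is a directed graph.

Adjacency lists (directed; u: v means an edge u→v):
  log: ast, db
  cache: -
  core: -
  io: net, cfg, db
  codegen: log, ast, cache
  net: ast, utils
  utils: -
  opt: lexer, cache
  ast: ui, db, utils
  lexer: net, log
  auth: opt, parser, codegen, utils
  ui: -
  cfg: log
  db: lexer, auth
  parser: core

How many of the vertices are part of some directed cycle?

8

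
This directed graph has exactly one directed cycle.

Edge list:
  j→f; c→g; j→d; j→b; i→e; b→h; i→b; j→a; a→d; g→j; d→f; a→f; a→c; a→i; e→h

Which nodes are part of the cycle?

a, c, g, j

DFS with gray/black marking from g:
g gray
  j gray
    f gray
    f black
    b gray
      h gray
      h black
    b black
    a gray
      d gray
        d→f: f black — skip
      d black
      a→f: f black — skip
      i gray
        i→b: b black — skip
        e gray
          e→h: h black — skip
        e black
      i black
      c gray
        c→g: g is gray → back edge
Back edge closes the cycle g → j → a → c → g; its vertices are {a, c, g, j}.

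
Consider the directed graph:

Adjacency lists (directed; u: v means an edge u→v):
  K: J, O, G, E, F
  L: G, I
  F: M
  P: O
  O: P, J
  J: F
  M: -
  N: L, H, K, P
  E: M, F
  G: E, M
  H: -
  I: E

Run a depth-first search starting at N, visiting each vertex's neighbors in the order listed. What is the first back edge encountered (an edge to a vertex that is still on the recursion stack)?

DFS from N (visiting each vertex's neighbors in the order listed); mark gray on enter, black on exit:
N gray
  L gray
    G gray
      E gray
        M gray
        M black
        F gray
          F→M: M black — skip
        F black
      E black
      G→M: M black — skip
    G black
    I gray
      I→E: E black — skip
    I black
  L black
  H gray
  H black
  K gray
    J gray
      J→F: F black — skip
    J black
    O gray
      P gray
        P→O: O is gray → back edge
First back edge: P → O.

P→O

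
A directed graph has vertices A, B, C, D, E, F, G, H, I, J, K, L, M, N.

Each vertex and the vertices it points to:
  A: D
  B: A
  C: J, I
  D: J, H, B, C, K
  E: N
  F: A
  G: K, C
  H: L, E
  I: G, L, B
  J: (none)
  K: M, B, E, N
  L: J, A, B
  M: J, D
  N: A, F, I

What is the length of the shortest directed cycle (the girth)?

3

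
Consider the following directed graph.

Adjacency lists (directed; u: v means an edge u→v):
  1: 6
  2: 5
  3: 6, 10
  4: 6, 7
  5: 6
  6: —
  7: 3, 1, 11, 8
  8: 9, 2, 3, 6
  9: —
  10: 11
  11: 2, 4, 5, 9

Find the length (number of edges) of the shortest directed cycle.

For each vertex v, BFS finds the shortest path from v back to v.
The shortest such closed walk is 7 → 11 → 4 → 7, length 3.

3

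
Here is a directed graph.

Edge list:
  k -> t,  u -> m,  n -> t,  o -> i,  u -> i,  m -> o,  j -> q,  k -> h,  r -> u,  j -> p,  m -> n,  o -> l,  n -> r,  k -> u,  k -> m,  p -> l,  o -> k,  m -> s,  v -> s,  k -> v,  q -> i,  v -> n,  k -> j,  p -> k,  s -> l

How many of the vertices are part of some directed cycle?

A vertex is on a directed cycle iff it belongs to a strongly connected component of size ≥ 2 (or has a self-loop).
The vertices on cycles are {j, k, m, n, o, p, r, u, v} — 9 in total.

9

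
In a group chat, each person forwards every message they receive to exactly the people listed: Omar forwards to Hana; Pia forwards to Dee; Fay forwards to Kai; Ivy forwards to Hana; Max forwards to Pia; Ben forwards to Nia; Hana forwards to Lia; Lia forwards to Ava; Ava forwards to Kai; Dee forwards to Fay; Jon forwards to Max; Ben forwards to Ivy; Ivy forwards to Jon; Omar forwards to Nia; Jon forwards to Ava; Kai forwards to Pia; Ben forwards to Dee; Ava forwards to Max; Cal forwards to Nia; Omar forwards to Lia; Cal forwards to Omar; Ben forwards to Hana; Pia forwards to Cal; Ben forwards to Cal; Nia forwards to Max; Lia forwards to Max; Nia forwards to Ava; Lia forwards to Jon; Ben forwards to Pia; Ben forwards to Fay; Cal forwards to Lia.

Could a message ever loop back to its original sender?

DFS with white/gray/black marking, starting from Lia:
Lia gray
  Jon gray
    Ava gray
      Kai gray
        Pia gray
          Cal gray
            Omar gray
              Nia gray
                Nia→Ava: Ava is gray → back edge
Back edge found, so a cycle exists: Ava → Kai → Pia → Cal → Omar → Nia → Ava.

Yes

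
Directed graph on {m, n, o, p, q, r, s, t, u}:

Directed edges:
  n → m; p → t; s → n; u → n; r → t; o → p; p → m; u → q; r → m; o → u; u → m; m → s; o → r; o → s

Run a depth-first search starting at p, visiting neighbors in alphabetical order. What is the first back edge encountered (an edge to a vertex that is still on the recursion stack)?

DFS from p (visiting neighbors in alphabetical order); mark gray on enter, black on exit:
p gray
  m gray
    s gray
      n gray
        n→m: m is gray → back edge
First back edge: n → m.

n->m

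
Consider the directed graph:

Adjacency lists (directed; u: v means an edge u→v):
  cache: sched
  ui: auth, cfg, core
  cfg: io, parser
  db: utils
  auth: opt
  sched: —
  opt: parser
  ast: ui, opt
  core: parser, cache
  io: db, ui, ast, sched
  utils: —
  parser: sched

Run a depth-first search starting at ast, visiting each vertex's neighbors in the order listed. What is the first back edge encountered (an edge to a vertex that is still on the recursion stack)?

DFS from ast (visiting each vertex's neighbors in the order listed); mark gray on enter, black on exit:
ast gray
  ui gray
    auth gray
      opt gray
        parser gray
          sched gray
          sched black
        parser black
      opt black
    auth black
    cfg gray
      io gray
        db gray
          utils gray
          utils black
        db black
        io→ui: ui is gray → back edge
First back edge: io → ui.

io->ui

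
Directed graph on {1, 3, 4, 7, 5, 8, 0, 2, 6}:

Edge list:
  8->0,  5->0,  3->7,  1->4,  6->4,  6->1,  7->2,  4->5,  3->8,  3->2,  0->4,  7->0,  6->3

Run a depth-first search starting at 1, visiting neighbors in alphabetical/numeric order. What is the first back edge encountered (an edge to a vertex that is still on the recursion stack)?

0->4

DFS from 1 (visiting neighbors in alphabetical/numeric order); mark gray on enter, black on exit:
1 gray
  4 gray
    5 gray
      0 gray
        0→4: 4 is gray → back edge
First back edge: 0 → 4.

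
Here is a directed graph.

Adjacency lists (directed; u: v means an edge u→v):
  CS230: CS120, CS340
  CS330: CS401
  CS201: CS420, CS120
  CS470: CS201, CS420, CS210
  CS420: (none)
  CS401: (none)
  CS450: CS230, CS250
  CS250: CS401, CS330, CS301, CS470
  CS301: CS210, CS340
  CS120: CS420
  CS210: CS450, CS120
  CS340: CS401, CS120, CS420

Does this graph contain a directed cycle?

Yes

DFS with white/gray/black marking, starting from CS470:
CS470 gray
  CS201 gray
    CS420 gray
    CS420 black
    CS120 gray
      CS120→CS420: CS420 black — skip
    CS120 black
  CS201 black
  CS470→CS420: CS420 black — skip
  CS210 gray
    CS450 gray
      CS230 gray
        CS230→CS120: CS120 black — skip
        CS340 gray
          CS401 gray
          CS401 black
          CS340→CS120: CS120 black — skip
          CS340→CS420: CS420 black — skip
        CS340 black
      CS230 black
      CS250 gray
        CS250→CS401: CS401 black — skip
        CS330 gray
          CS330→CS401: CS401 black — skip
        CS330 black
        CS301 gray
          CS301→CS210: CS210 is gray → back edge
Back edge found, so a cycle exists: CS210 → CS450 → CS250 → CS301 → CS210.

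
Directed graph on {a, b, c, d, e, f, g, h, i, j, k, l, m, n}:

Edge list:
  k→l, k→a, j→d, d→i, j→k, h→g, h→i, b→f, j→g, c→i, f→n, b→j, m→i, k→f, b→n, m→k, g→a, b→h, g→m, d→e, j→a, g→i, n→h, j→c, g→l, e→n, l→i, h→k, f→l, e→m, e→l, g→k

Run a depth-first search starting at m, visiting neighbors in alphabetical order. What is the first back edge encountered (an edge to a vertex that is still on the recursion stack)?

DFS from m (visiting neighbors in alphabetical order); mark gray on enter, black on exit:
m gray
  i gray
  i black
  k gray
    a gray
    a black
    f gray
      l gray
        l→i: i black — skip
      l black
      n gray
        h gray
          g gray
            g→a: a black — skip
            g→i: i black — skip
            g→k: k is gray → back edge
First back edge: g → k.

g->k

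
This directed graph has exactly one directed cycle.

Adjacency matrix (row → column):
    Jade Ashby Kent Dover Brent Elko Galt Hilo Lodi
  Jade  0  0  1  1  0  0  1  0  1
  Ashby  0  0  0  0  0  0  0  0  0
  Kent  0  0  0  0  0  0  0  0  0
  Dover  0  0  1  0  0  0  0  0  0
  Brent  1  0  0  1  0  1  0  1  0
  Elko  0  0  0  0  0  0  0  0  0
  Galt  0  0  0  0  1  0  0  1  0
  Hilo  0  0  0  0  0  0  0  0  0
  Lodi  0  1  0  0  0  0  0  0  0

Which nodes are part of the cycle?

Galt, Jade, Brent

DFS with gray/black marking from Brent:
Brent gray
  Jade gray
    Galt gray
      Hilo gray
      Hilo black
      Galt→Brent: Brent is gray → back edge
Back edge closes the cycle Brent → Jade → Galt → Brent; its vertices are {Galt, Jade, Brent}.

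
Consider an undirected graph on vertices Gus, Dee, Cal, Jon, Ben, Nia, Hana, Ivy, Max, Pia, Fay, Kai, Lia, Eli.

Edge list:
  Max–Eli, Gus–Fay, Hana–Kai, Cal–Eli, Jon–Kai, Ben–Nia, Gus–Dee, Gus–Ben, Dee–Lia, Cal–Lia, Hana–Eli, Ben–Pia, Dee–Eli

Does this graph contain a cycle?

Yes

DFS, tracking each vertex's parent; an edge to a visited non-parent vertex closes a cycle.
Start from Gus:
visit Gus (parent –)
  visit Fay (parent Gus)
    Fay–Gus: parent, skip
  visit Dee (parent Gus)
    Dee–Gus: parent, skip
    visit Lia (parent Dee)
      Lia–Dee: parent, skip
      visit Cal (parent Lia)
        Cal–Lia: parent, skip
        visit Eli (parent Cal)
          visit Max (parent Eli)
            Max–Eli: parent, skip
          Eli–Dee: Dee visited and ≠ parent → cycle
Cycle: Dee – Lia – Cal – Eli – Dee.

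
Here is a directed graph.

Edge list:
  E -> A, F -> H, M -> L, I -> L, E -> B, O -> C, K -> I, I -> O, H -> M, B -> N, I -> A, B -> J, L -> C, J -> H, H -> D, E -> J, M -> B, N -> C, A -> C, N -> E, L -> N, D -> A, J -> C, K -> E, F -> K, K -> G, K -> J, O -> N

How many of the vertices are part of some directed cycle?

7

A vertex is on a directed cycle iff it belongs to a strongly connected component of size ≥ 2 (or has a self-loop).
The vertices on cycles are {B, E, H, J, L, M, N} — 7 in total.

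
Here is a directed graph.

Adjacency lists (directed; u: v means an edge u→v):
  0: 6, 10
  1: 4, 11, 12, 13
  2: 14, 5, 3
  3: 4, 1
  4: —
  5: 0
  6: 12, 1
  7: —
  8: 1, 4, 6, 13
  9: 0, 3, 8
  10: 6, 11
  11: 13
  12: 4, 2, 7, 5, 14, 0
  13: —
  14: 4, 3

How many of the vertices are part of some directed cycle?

9

A vertex is on a directed cycle iff it belongs to a strongly connected component of size ≥ 2 (or has a self-loop).
The vertices on cycles are {0, 1, 2, 3, 5, 6, 10, 12, 14} — 9 in total.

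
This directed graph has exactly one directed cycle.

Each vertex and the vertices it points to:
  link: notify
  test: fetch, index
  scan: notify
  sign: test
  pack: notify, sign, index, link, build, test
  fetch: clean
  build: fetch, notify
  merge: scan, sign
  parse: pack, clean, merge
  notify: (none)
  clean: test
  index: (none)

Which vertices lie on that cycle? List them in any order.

test, clean, fetch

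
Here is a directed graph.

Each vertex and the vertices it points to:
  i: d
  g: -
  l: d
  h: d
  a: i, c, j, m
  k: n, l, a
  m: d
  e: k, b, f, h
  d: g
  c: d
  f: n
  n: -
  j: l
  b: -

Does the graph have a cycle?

DFS with white/gray/black marking, starting from k:
k gray
  n gray
  n black
  l gray
    d gray
      g gray
      g black
    d black
  l black
  a gray
    i gray
      i→d: d black — skip
    i black
    c gray
      c→d: d black — skip
    c black
    j gray
      j→l: l black — skip
    j black
    m gray
      m→d: d black — skip
    m black
  a black
k black
h gray
  h→d: d black — skip
h black
e gray
  e→k: k black — skip
  b gray
  b black
  f gray
    f→n: n black — skip
  f black
  e→h: h black — skip
e black
Every edge goes to a white or black vertex — no back edge, so the graph is acyclic.

No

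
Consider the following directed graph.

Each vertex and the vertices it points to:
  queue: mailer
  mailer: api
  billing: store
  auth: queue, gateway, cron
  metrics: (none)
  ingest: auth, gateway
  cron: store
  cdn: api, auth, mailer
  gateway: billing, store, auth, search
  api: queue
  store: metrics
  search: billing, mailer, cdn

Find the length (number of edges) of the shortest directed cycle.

2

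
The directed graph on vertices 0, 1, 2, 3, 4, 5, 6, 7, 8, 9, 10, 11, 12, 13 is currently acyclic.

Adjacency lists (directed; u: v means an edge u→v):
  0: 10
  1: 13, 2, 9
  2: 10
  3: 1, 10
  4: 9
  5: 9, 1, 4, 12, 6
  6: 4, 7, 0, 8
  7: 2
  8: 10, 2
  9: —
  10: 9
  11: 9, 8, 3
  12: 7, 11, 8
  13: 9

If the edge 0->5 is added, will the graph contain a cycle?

Adding 0→5 creates a cycle iff 5 can already reach 0.
Path from 5: 5 → 6 → 0.
So 5 → … → 0 → 5 is a cycle.

Yes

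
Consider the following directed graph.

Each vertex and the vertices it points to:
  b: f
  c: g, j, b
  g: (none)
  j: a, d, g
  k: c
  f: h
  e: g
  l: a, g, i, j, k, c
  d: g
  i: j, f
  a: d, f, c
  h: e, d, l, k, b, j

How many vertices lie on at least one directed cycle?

9

A vertex is on a directed cycle iff it belongs to a strongly connected component of size ≥ 2 (or has a self-loop).
The vertices on cycles are {a, b, c, f, h, i, j, k, l} — 9 in total.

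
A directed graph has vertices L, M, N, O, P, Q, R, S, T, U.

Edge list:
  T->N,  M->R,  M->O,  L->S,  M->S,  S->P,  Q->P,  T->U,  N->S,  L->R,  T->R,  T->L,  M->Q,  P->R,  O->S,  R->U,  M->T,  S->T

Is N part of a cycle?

Yes

N is on a cycle iff N can reach itself via ≥1 edge.
N → S → T → N — yes.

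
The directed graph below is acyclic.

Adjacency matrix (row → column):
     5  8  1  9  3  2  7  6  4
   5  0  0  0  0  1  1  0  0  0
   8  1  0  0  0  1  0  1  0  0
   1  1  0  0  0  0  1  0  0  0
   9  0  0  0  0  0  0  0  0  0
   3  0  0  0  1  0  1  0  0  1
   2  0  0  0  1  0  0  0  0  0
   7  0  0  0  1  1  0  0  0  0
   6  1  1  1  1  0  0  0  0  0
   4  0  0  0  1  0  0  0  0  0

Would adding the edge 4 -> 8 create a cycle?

Yes

Adding 4→8 creates a cycle iff 8 can already reach 4.
Path from 8: 8 → 3 → 4.
So 8 → … → 4 → 8 is a cycle.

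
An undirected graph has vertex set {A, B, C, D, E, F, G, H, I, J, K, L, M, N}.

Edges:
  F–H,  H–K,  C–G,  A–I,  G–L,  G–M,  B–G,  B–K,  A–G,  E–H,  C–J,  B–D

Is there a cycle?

No

DFS, tracking each vertex's parent; an edge to a visited non-parent vertex closes a cycle.
Start from K:
visit K (parent –)
  visit H (parent K)
    visit E (parent H)
      E–H: parent, skip
    visit F (parent H)
      F–H: parent, skip
    H–K: parent, skip
  visit B (parent K)
    visit G (parent B)
      visit L (parent G)
        L–G: parent, skip
      G–B: parent, skip
      visit M (parent G)
        M–G: parent, skip
      visit A (parent G)
        A–G: parent, skip
        visit I (parent A)
          I–A: parent, skip
      visit C (parent G)
        C–G: parent, skip
        visit J (parent C)
          J–C: parent, skip
    B–K: parent, skip
    visit D (parent B)
      D–B: parent, skip
visit N (parent –)
No non-parent visited neighbor found — the graph is a forest.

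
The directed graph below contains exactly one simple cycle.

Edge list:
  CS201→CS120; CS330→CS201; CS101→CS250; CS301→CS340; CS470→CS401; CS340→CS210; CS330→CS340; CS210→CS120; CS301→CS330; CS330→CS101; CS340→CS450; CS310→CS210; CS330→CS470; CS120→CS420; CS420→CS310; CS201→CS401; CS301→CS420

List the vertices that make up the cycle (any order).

CS120, CS210, CS310, CS420

DFS with gray/black marking from CS420:
CS420 gray
  CS310 gray
    CS210 gray
      CS120 gray
        CS120→CS420: CS420 is gray → back edge
Back edge closes the cycle CS420 → CS310 → CS210 → CS120 → CS420; its vertices are {CS120, CS210, CS310, CS420}.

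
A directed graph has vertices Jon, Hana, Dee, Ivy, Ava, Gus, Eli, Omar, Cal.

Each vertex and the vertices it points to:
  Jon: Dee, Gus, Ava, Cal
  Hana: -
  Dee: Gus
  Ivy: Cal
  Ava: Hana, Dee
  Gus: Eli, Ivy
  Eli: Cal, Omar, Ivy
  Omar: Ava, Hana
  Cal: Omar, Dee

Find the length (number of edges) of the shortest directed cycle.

4

For each vertex v, BFS finds the shortest path from v back to v.
The shortest such closed walk is Dee → Gus → Ivy → Cal → Dee, length 4.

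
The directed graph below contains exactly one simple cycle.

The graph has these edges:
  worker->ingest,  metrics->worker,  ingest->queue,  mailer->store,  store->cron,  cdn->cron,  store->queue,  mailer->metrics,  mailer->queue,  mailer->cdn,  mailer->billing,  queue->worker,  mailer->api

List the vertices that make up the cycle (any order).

queue, ingest, worker

DFS with gray/black marking from worker:
worker gray
  ingest gray
    queue gray
      queue→worker: worker is gray → back edge
Back edge closes the cycle worker → ingest → queue → worker; its vertices are {queue, ingest, worker}.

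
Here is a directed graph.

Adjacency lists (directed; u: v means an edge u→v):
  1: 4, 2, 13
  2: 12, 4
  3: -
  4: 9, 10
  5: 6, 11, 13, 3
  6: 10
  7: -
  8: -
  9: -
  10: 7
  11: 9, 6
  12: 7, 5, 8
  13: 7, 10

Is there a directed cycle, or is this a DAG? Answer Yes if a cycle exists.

No

DFS with white/gray/black marking, starting from 11:
11 gray
  9 gray
  9 black
  6 gray
    10 gray
      7 gray
      7 black
    10 black
  6 black
11 black
1 gray
  4 gray
    4→9: 9 black — skip
    4→10: 10 black — skip
  4 black
  2 gray
    12 gray
      12→7: 7 black — skip
      5 gray
        5→6: 6 black — skip
        5→11: 11 black — skip
        13 gray
          13→7: 7 black — skip
          13→10: 10 black — skip
        13 black
        3 gray
        3 black
      5 black
      8 gray
      8 black
    12 black
    2→4: 4 black — skip
  2 black
  1→13: 13 black — skip
1 black
Every edge goes to a white or black vertex — no back edge, so the graph is acyclic.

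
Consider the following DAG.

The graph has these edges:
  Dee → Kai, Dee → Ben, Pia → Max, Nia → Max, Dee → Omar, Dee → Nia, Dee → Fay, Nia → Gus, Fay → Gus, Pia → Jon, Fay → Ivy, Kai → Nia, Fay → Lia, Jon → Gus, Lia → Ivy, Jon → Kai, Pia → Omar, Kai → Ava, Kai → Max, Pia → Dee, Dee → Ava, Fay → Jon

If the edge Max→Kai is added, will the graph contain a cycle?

Yes

Adding Max→Kai creates a cycle iff Kai can already reach Max.
Path from Kai: Kai → Max.
So Kai → … → Max → Kai is a cycle.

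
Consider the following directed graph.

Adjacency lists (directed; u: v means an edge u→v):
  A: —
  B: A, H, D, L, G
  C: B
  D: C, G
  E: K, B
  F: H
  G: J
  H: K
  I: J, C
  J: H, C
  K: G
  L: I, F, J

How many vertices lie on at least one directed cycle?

10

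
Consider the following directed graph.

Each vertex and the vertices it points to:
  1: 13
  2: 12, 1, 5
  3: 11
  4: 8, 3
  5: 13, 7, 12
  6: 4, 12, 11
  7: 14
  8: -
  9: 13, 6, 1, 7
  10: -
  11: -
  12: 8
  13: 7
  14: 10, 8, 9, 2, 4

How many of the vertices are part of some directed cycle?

A vertex is on a directed cycle iff it belongs to a strongly connected component of size ≥ 2 (or has a self-loop).
The vertices on cycles are {1, 2, 5, 7, 9, 13, 14} — 7 in total.

7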